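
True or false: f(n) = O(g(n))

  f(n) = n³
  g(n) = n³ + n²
True

f(n) = n³ and g(n) = n³ + n² are both O(n³).
Big-O permits equal growth rates (f ≤ c·g for some c), so f(n) = O(g(n)) is true.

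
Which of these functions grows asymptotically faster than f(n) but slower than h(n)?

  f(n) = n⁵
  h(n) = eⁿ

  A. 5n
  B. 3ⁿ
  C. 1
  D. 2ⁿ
D

We need g(n) with n⁵ = o(g(n)) and g(n) = o(eⁿ), i.e. O(n⁵) ≺ g ≺ O(eⁿ).
Check each option:
  A. 5n — O(n) does not grow strictly faster than f(n)
  B. 3ⁿ — O(3ⁿ) does not grow strictly slower than h(n)
  C. 1 — O(1) does not grow strictly faster than f(n)
  D. 2ⁿ — O(2ⁿ) is strictly between O(n⁵) and O(eⁿ) ✓

Only option D (2ⁿ) lies strictly between.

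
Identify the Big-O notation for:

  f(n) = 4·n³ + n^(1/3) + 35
O(n³)

The dominant term in 4·n³ + n^(1/3) + 35 is 4·n³, which is Θ(n³).
Lower-order terms (n^(1/3), 35) are asymptotically negligible.
Constants are absorbed, so the tightest bound is O(n³).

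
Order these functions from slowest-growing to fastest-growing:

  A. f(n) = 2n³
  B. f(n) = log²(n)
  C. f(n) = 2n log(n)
B < C < A

Comparing growth rates:
B = log²(n) is O(log² n)
C = 2n log(n) is O(n log n)
A = 2n³ is O(n³)

Therefore, the order from slowest to fastest is: B < C < A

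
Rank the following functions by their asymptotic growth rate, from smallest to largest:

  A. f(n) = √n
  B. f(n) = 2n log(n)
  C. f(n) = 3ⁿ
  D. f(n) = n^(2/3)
A < D < B < C

Comparing growth rates:
A = √n is O(√n)
D = n^(2/3) is O(n^(2/3))
B = 2n log(n) is O(n log n)
C = 3ⁿ is O(3ⁿ)

Therefore, the order from slowest to fastest is: A < D < B < C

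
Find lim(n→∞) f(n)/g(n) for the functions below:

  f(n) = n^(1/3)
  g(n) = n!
0

Since n^(1/3) (O(n^(1/3))) grows slower than n! (O(n!)),
the ratio f(n)/g(n) → 0 as n → ∞.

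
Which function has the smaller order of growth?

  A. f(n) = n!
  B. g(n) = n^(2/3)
B

f(n) = n! is O(n!), while g(n) = n^(2/3) is O(n^(2/3)).
Since O(n^(2/3)) grows slower than O(n!), g(n) is dominated.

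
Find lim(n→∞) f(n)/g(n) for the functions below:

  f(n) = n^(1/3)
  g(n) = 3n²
0

Since n^(1/3) (O(n^(1/3))) grows slower than 3n² (O(n²)),
the ratio f(n)/g(n) → 0 as n → ∞.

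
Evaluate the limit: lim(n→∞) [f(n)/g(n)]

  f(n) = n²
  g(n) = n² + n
1

Since n² and n² + n have the same growth rate (O(n²)),
the ratio converges to a constant: 1.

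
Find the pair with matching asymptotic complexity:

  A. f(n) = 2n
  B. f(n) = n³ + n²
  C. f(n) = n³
B and C

Examining each function:
  A. 2n is O(n)
  B. n³ + n² is O(n³)
  C. n³ is O(n³)

Functions B and C both have the same complexity class.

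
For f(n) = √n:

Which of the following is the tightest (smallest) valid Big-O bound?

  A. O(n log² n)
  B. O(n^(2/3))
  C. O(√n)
C

f(n) = √n is O(√n).
All listed options are valid Big-O bounds (upper bounds),
but O(√n) is the tightest (smallest valid bound).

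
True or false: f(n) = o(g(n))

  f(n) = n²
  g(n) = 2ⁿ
True

f(n) = n² is O(n²), and g(n) = 2ⁿ is O(2ⁿ).
Since O(n²) grows strictly slower than O(2ⁿ), f(n) = o(g(n)) is true.
This means lim(n→∞) f(n)/g(n) = 0.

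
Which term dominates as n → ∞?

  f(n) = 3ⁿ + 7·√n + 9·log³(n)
3ⁿ

Looking at each term:
  - 3ⁿ is O(3ⁿ)
  - 7·√n is O(√n)
  - 9·log³(n) is O(log³ n)

The term 3ⁿ (O(3ⁿ)) grows fastest and dominates all others.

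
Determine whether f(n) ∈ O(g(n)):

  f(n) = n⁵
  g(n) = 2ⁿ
True

f(n) = n⁵ is O(n⁵), and g(n) = 2ⁿ is O(2ⁿ).
Since O(n⁵) ⊆ O(2ⁿ) (f grows no faster than g), f(n) = O(g(n)) is true.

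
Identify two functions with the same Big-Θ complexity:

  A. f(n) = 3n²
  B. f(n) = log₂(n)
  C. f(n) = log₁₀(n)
B and C

Examining each function:
  A. 3n² is O(n²)
  B. log₂(n) is O(log n)
  C. log₁₀(n) is O(log n)

Functions B and C both have the same complexity class.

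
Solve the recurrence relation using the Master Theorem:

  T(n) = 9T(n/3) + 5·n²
Θ(n² log n)

Master Theorem: a = 9, b = 3, f(n) = 5·n².
Compute the critical exponent d = log₃(9) = 2.
Compare f(n) = Θ(n²) against n^d:
  k = 2 = d, so f(n) = Θ(n^d) — Case 2.
  Work is balanced across levels: T(n) = Θ(n^d log n) = Θ(n² log n).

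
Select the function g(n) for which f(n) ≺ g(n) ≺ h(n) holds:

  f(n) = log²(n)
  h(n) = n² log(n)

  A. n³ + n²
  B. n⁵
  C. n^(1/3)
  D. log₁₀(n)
C

We need g(n) with log²(n) = o(g(n)) and g(n) = o(n² log(n)), i.e. O(log² n) ≺ g ≺ O(n² log n).
Check each option:
  A. n³ + n² — O(n³) does not grow strictly slower than h(n)
  B. n⁵ — O(n⁵) does not grow strictly slower than h(n)
  C. n^(1/3) — O(n^(1/3)) is strictly between O(log² n) and O(n² log n) ✓
  D. log₁₀(n) — O(log n) does not grow strictly faster than f(n)

Only option C (n^(1/3)) lies strictly between.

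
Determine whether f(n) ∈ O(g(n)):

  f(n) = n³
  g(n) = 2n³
True

f(n) = n³ and g(n) = 2n³ are both O(n³).
Big-O permits equal growth rates (f ≤ c·g for some c), so f(n) = O(g(n)) is true.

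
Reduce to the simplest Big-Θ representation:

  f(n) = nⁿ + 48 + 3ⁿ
Θ(nⁿ)

Order the terms by growth rate: 48 ≺ 3ⁿ ≺ nⁿ.
The fastest-growing term nⁿ dominates as n → ∞; dropping its constant factor gives Θ(nⁿ).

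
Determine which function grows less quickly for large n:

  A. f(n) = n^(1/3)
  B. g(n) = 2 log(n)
B

f(n) = n^(1/3) is O(n^(1/3)), while g(n) = 2 log(n) is O(log n).
Since O(log n) grows slower than O(n^(1/3)), g(n) is dominated.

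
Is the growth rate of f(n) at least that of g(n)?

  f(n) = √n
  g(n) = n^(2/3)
False

f(n) = √n is O(√n), and g(n) = n^(2/3) is O(n^(2/3)).
Since O(√n) grows slower than O(n^(2/3)), f(n) = Ω(g(n)) is false.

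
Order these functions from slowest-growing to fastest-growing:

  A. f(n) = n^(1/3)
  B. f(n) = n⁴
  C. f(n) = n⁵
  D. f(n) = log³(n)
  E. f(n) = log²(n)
E < D < A < B < C

Comparing growth rates:
E = log²(n) is O(log² n)
D = log³(n) is O(log³ n)
A = n^(1/3) is O(n^(1/3))
B = n⁴ is O(n⁴)
C = n⁵ is O(n⁵)

Therefore, the order from slowest to fastest is: E < D < A < B < C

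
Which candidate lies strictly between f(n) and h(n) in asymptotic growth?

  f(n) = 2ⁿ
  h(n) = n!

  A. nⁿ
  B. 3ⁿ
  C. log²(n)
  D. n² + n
B

We need g(n) with 2ⁿ = o(g(n)) and g(n) = o(n!), i.e. O(2ⁿ) ≺ g ≺ O(n!).
Check each option:
  A. nⁿ — O(nⁿ) does not grow strictly slower than h(n)
  B. 3ⁿ — O(3ⁿ) is strictly between O(2ⁿ) and O(n!) ✓
  C. log²(n) — O(log² n) does not grow strictly faster than f(n)
  D. n² + n — O(n²) does not grow strictly faster than f(n)

Only option B (3ⁿ) lies strictly between.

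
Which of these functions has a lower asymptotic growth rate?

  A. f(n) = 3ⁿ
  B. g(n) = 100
B

f(n) = 3ⁿ is O(3ⁿ), while g(n) = 100 is O(1).
Since O(1) grows slower than O(3ⁿ), g(n) is dominated.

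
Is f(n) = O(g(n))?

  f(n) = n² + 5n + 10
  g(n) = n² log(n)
True

f(n) = n² + 5n + 10 is O(n²), and g(n) = n² log(n) is O(n² log n).
Since O(n²) ⊆ O(n² log n) (f grows no faster than g), f(n) = O(g(n)) is true.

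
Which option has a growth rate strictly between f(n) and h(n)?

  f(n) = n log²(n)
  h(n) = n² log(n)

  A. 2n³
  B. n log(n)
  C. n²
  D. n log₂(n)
C

We need g(n) with n log²(n) = o(g(n)) and g(n) = o(n² log(n)), i.e. O(n log² n) ≺ g ≺ O(n² log n).
Check each option:
  A. 2n³ — O(n³) does not grow strictly slower than h(n)
  B. n log(n) — O(n log n) does not grow strictly faster than f(n)
  C. n² — O(n²) is strictly between O(n log² n) and O(n² log n) ✓
  D. n log₂(n) — O(n log n) does not grow strictly faster than f(n)

Only option C (n²) lies strictly between.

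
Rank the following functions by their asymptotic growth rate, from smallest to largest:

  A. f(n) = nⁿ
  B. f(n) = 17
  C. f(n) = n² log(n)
B < C < A

Comparing growth rates:
B = 17 is O(1)
C = n² log(n) is O(n² log n)
A = nⁿ is O(nⁿ)

Therefore, the order from slowest to fastest is: B < C < A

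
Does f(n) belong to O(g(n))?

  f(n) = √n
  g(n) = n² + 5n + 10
True

f(n) = √n is O(√n), and g(n) = n² + 5n + 10 is O(n²).
Since O(√n) ⊆ O(n²) (f grows no faster than g), f(n) = O(g(n)) is true.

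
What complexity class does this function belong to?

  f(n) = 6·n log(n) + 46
O(n log n)

The dominant term in 6·n log(n) + 46 is 6·n log(n), which is Θ(n log n).
Lower-order terms (46) are asymptotically negligible.
Constants are absorbed, so the tightest bound is O(n log n).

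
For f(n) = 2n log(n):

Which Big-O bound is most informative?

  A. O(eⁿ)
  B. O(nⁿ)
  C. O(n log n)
C

f(n) = 2n log(n) is O(n log n).
All listed options are valid Big-O bounds (upper bounds),
but O(n log n) is the tightest (smallest valid bound).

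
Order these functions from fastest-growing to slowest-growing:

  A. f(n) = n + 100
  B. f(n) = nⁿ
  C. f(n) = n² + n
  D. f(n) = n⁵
B > D > C > A

Comparing growth rates:
B = nⁿ is O(nⁿ)
D = n⁵ is O(n⁵)
C = n² + n is O(n²)
A = n + 100 is O(n)

Therefore, the order from fastest to slowest is: B > D > C > A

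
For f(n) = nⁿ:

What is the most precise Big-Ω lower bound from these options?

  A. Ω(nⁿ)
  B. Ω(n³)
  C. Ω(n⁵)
A

f(n) = nⁿ is Ω(nⁿ).
All listed options are valid Big-Ω bounds (lower bounds),
but Ω(nⁿ) is the tightest (largest valid bound).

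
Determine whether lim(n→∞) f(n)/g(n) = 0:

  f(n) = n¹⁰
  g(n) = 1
False

f(n) = n¹⁰ is O(n¹⁰), and g(n) = 1 is O(1).
Since O(n¹⁰) grows faster than or equal to O(1), f(n) = o(g(n)) is false.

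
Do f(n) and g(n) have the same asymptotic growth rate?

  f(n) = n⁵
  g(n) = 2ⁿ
False

f(n) = n⁵ is O(n⁵), and g(n) = 2ⁿ is O(2ⁿ).
Since they have different growth rates, f(n) = Θ(g(n)) is false.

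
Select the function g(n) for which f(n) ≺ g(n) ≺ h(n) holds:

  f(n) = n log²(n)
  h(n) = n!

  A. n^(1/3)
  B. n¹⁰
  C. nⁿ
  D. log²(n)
B

We need g(n) with n log²(n) = o(g(n)) and g(n) = o(n!), i.e. O(n log² n) ≺ g ≺ O(n!).
Check each option:
  A. n^(1/3) — O(n^(1/3)) does not grow strictly faster than f(n)
  B. n¹⁰ — O(n¹⁰) is strictly between O(n log² n) and O(n!) ✓
  C. nⁿ — O(nⁿ) does not grow strictly slower than h(n)
  D. log²(n) — O(log² n) does not grow strictly faster than f(n)

Only option B (n¹⁰) lies strictly between.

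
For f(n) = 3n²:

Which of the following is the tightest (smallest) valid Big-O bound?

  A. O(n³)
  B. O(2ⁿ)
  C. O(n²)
C

f(n) = 3n² is O(n²).
All listed options are valid Big-O bounds (upper bounds),
but O(n²) is the tightest (smallest valid bound).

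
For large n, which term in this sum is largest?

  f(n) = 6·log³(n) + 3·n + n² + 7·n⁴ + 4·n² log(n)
7·n⁴

Looking at each term:
  - 6·log³(n) is O(log³ n)
  - 3·n is O(n)
  - n² is O(n²)
  - 7·n⁴ is O(n⁴)
  - 4·n² log(n) is O(n² log n)

The term 7·n⁴ (O(n⁴)) grows fastest and dominates all others.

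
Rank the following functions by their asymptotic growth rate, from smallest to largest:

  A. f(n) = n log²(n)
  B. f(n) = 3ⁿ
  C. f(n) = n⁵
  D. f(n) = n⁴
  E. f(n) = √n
E < A < D < C < B

Comparing growth rates:
E = √n is O(√n)
A = n log²(n) is O(n log² n)
D = n⁴ is O(n⁴)
C = n⁵ is O(n⁵)
B = 3ⁿ is O(3ⁿ)

Therefore, the order from slowest to fastest is: E < A < D < C < B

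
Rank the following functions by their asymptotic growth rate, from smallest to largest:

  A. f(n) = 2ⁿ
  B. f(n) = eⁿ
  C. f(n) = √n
C < A < B

Comparing growth rates:
C = √n is O(√n)
A = 2ⁿ is O(2ⁿ)
B = eⁿ is O(eⁿ)

Therefore, the order from slowest to fastest is: C < A < B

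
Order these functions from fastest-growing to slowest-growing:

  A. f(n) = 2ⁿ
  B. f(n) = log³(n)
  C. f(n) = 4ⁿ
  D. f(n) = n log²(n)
C > A > D > B

Comparing growth rates:
C = 4ⁿ is O(4ⁿ)
A = 2ⁿ is O(2ⁿ)
D = n log²(n) is O(n log² n)
B = log³(n) is O(log³ n)

Therefore, the order from fastest to slowest is: C > A > D > B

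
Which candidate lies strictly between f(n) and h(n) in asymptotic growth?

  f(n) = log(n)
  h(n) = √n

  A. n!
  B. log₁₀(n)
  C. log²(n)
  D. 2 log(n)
C

We need g(n) with log(n) = o(g(n)) and g(n) = o(√n), i.e. O(log n) ≺ g ≺ O(√n).
Check each option:
  A. n! — O(n!) does not grow strictly slower than h(n)
  B. log₁₀(n) — O(log n) does not grow strictly faster than f(n)
  C. log²(n) — O(log² n) is strictly between O(log n) and O(√n) ✓
  D. 2 log(n) — O(log n) does not grow strictly faster than f(n)

Only option C (log²(n)) lies strictly between.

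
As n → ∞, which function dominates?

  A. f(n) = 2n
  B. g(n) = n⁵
B

f(n) = 2n is O(n), while g(n) = n⁵ is O(n⁵).
Since O(n⁵) grows faster than O(n), g(n) dominates.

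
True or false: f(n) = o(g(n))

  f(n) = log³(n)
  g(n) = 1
False

f(n) = log³(n) is O(log³ n), and g(n) = 1 is O(1).
Since O(log³ n) grows faster than or equal to O(1), f(n) = o(g(n)) is false.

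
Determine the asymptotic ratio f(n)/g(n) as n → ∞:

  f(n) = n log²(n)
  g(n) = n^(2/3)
∞

Since n log²(n) (O(n log² n)) grows faster than n^(2/3) (O(n^(2/3))),
the ratio f(n)/g(n) → ∞ as n → ∞.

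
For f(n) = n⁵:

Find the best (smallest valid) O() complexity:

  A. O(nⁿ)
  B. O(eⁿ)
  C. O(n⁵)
C

f(n) = n⁵ is O(n⁵).
All listed options are valid Big-O bounds (upper bounds),
but O(n⁵) is the tightest (smallest valid bound).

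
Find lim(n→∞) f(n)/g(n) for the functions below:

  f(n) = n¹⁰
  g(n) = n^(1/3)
∞

Since n¹⁰ (O(n¹⁰)) grows faster than n^(1/3) (O(n^(1/3))),
the ratio f(n)/g(n) → ∞ as n → ∞.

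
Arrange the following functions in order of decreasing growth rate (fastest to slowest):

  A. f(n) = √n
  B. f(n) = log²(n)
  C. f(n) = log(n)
A > B > C

Comparing growth rates:
A = √n is O(√n)
B = log²(n) is O(log² n)
C = log(n) is O(log n)

Therefore, the order from fastest to slowest is: A > B > C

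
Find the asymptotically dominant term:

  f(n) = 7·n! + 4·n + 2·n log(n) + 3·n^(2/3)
7·n!

Looking at each term:
  - 7·n! is O(n!)
  - 4·n is O(n)
  - 2·n log(n) is O(n log n)
  - 3·n^(2/3) is O(n^(2/3))

The term 7·n! (O(n!)) grows fastest and dominates all others.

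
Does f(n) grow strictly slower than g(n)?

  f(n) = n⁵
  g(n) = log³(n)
False

f(n) = n⁵ is O(n⁵), and g(n) = log³(n) is O(log³ n).
Since O(n⁵) grows faster than or equal to O(log³ n), f(n) = o(g(n)) is false.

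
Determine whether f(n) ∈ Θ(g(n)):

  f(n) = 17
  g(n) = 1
True

f(n) = 17 and g(n) = 1 are both O(1).
Since they have the same asymptotic growth rate, f(n) = Θ(g(n)) is true.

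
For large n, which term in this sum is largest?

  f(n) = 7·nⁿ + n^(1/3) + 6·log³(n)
7·nⁿ

Looking at each term:
  - 7·nⁿ is O(nⁿ)
  - n^(1/3) is O(n^(1/3))
  - 6·log³(n) is O(log³ n)

The term 7·nⁿ (O(nⁿ)) grows fastest and dominates all others.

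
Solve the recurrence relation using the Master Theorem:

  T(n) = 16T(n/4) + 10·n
Θ(n²)

Master Theorem: a = 16, b = 4, f(n) = 10·n.
Compute the critical exponent d = log₄(16) = 2.
Compare f(n) = Θ(n) against n^d:
  k = 1 < d = 2, so f(n) = O(n^(d-ε)) — Case 1.
  The recursion cost dominates: T(n) = Θ(n^d) = Θ(n²).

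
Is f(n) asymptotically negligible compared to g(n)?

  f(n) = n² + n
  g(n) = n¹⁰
True

f(n) = n² + n is O(n²), and g(n) = n¹⁰ is O(n¹⁰).
Since O(n²) grows strictly slower than O(n¹⁰), f(n) = o(g(n)) is true.
This means lim(n→∞) f(n)/g(n) = 0.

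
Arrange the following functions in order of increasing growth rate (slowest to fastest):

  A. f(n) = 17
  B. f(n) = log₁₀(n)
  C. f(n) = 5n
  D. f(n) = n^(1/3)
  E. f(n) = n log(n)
A < B < D < C < E

Comparing growth rates:
A = 17 is O(1)
B = log₁₀(n) is O(log n)
D = n^(1/3) is O(n^(1/3))
C = 5n is O(n)
E = n log(n) is O(n log n)

Therefore, the order from slowest to fastest is: A < B < D < C < E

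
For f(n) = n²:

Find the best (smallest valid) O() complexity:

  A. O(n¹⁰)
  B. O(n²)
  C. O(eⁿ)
B

f(n) = n² is O(n²).
All listed options are valid Big-O bounds (upper bounds),
but O(n²) is the tightest (smallest valid bound).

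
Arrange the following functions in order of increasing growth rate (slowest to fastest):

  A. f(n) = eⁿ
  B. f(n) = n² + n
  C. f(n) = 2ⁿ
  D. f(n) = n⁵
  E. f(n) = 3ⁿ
B < D < C < A < E

Comparing growth rates:
B = n² + n is O(n²)
D = n⁵ is O(n⁵)
C = 2ⁿ is O(2ⁿ)
A = eⁿ is O(eⁿ)
E = 3ⁿ is O(3ⁿ)

Therefore, the order from slowest to fastest is: B < D < C < A < E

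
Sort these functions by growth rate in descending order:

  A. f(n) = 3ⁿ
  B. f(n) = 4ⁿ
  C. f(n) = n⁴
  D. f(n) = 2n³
B > A > C > D

Comparing growth rates:
B = 4ⁿ is O(4ⁿ)
A = 3ⁿ is O(3ⁿ)
C = n⁴ is O(n⁴)
D = 2n³ is O(n³)

Therefore, the order from fastest to slowest is: B > A > C > D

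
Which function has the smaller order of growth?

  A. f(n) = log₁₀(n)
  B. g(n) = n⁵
A

f(n) = log₁₀(n) is O(log n), while g(n) = n⁵ is O(n⁵).
Since O(log n) grows slower than O(n⁵), f(n) is dominated.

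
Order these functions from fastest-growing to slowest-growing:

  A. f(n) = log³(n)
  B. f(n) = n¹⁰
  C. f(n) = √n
B > C > A

Comparing growth rates:
B = n¹⁰ is O(n¹⁰)
C = √n is O(√n)
A = log³(n) is O(log³ n)

Therefore, the order from fastest to slowest is: B > C > A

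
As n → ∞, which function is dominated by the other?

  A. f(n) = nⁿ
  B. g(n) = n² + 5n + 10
B

f(n) = nⁿ is O(nⁿ), while g(n) = n² + 5n + 10 is O(n²).
Since O(n²) grows slower than O(nⁿ), g(n) is dominated.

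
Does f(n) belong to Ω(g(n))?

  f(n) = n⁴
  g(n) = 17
True

f(n) = n⁴ is O(n⁴), and g(n) = 17 is O(1).
Since O(n⁴) grows at least as fast as O(1), f(n) = Ω(g(n)) is true.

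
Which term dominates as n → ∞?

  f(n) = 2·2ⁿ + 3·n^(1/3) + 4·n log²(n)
2·2ⁿ

Looking at each term:
  - 2·2ⁿ is O(2ⁿ)
  - 3·n^(1/3) is O(n^(1/3))
  - 4·n log²(n) is O(n log² n)

The term 2·2ⁿ (O(2ⁿ)) grows fastest and dominates all others.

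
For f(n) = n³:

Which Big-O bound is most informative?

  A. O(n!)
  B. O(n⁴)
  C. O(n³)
C

f(n) = n³ is O(n³).
All listed options are valid Big-O bounds (upper bounds),
but O(n³) is the tightest (smallest valid bound).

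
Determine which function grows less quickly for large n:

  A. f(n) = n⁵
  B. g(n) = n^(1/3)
B

f(n) = n⁵ is O(n⁵), while g(n) = n^(1/3) is O(n^(1/3)).
Since O(n^(1/3)) grows slower than O(n⁵), g(n) is dominated.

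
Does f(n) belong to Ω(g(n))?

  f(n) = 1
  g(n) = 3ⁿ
False

f(n) = 1 is O(1), and g(n) = 3ⁿ is O(3ⁿ).
Since O(1) grows slower than O(3ⁿ), f(n) = Ω(g(n)) is false.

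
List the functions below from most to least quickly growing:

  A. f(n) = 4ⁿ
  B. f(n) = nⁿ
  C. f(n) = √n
B > A > C

Comparing growth rates:
B = nⁿ is O(nⁿ)
A = 4ⁿ is O(4ⁿ)
C = √n is O(√n)

Therefore, the order from fastest to slowest is: B > A > C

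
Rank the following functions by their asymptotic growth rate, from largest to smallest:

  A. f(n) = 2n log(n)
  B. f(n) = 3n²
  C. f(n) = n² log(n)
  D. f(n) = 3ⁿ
D > C > B > A

Comparing growth rates:
D = 3ⁿ is O(3ⁿ)
C = n² log(n) is O(n² log n)
B = 3n² is O(n²)
A = 2n log(n) is O(n log n)

Therefore, the order from fastest to slowest is: D > C > B > A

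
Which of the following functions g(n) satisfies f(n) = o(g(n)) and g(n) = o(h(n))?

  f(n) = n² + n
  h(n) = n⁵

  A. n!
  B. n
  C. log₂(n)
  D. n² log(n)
D

We need g(n) with n² + n = o(g(n)) and g(n) = o(n⁵), i.e. O(n²) ≺ g ≺ O(n⁵).
Check each option:
  A. n! — O(n!) does not grow strictly slower than h(n)
  B. n — O(n) does not grow strictly faster than f(n)
  C. log₂(n) — O(log n) does not grow strictly faster than f(n)
  D. n² log(n) — O(n² log n) is strictly between O(n²) and O(n⁵) ✓

Only option D (n² log(n)) lies strictly between.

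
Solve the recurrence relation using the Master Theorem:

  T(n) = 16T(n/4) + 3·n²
Θ(n² log n)

Master Theorem: a = 16, b = 4, f(n) = 3·n².
Compute the critical exponent d = log₄(16) = 2.
Compare f(n) = Θ(n²) against n^d:
  k = 2 = d, so f(n) = Θ(n^d) — Case 2.
  Work is balanced across levels: T(n) = Θ(n^d log n) = Θ(n² log n).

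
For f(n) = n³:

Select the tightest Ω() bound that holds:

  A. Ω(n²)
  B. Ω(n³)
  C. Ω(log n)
B

f(n) = n³ is Ω(n³).
All listed options are valid Big-Ω bounds (lower bounds),
but Ω(n³) is the tightest (largest valid bound).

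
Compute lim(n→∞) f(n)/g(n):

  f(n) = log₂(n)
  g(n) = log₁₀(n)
1 + log(5)/log(2)

Since log₂(n) and log₁₀(n) have the same growth rate (O(log n)),
the ratio converges to a constant: 1 + log(5)/log(2).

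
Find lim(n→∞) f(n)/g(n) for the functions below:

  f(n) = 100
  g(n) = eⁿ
0

Since 100 (O(1)) grows slower than eⁿ (O(eⁿ)),
the ratio f(n)/g(n) → 0 as n → ∞.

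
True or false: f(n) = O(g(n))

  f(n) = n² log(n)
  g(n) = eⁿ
True

f(n) = n² log(n) is O(n² log n), and g(n) = eⁿ is O(eⁿ).
Since O(n² log n) ⊆ O(eⁿ) (f grows no faster than g), f(n) = O(g(n)) is true.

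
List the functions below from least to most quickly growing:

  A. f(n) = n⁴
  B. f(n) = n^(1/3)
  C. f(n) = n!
B < A < C

Comparing growth rates:
B = n^(1/3) is O(n^(1/3))
A = n⁴ is O(n⁴)
C = n! is O(n!)

Therefore, the order from slowest to fastest is: B < A < C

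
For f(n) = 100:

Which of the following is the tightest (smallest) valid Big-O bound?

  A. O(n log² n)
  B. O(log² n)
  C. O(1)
C

f(n) = 100 is O(1).
All listed options are valid Big-O bounds (upper bounds),
but O(1) is the tightest (smallest valid bound).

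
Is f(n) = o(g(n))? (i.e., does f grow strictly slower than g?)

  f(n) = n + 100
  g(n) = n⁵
True

f(n) = n + 100 is O(n), and g(n) = n⁵ is O(n⁵).
Since O(n) grows strictly slower than O(n⁵), f(n) = o(g(n)) is true.
This means lim(n→∞) f(n)/g(n) = 0.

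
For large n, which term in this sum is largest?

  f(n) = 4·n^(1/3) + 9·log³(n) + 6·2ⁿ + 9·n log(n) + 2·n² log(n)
6·2ⁿ

Looking at each term:
  - 4·n^(1/3) is O(n^(1/3))
  - 9·log³(n) is O(log³ n)
  - 6·2ⁿ is O(2ⁿ)
  - 9·n log(n) is O(n log n)
  - 2·n² log(n) is O(n² log n)

The term 6·2ⁿ (O(2ⁿ)) grows fastest and dominates all others.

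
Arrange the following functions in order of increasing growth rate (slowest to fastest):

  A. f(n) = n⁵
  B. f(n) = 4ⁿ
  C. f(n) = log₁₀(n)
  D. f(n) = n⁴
C < D < A < B

Comparing growth rates:
C = log₁₀(n) is O(log n)
D = n⁴ is O(n⁴)
A = n⁵ is O(n⁵)
B = 4ⁿ is O(4ⁿ)

Therefore, the order from slowest to fastest is: C < D < A < B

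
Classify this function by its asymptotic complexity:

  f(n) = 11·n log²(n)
O(n log² n)

The dominant term in 11·n log²(n) is 11·n log²(n), which is Θ(n log² n).
Constants are absorbed, so the tightest bound is O(n log² n).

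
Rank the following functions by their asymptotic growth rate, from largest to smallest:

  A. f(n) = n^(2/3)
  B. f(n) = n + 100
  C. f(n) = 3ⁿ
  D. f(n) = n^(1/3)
C > B > A > D

Comparing growth rates:
C = 3ⁿ is O(3ⁿ)
B = n + 100 is O(n)
A = n^(2/3) is O(n^(2/3))
D = n^(1/3) is O(n^(1/3))

Therefore, the order from fastest to slowest is: C > B > A > D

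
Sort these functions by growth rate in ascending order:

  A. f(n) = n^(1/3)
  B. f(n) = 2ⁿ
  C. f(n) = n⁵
A < C < B

Comparing growth rates:
A = n^(1/3) is O(n^(1/3))
C = n⁵ is O(n⁵)
B = 2ⁿ is O(2ⁿ)

Therefore, the order from slowest to fastest is: A < C < B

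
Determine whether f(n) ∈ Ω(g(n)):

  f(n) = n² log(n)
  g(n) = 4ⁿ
False

f(n) = n² log(n) is O(n² log n), and g(n) = 4ⁿ is O(4ⁿ).
Since O(n² log n) grows slower than O(4ⁿ), f(n) = Ω(g(n)) is false.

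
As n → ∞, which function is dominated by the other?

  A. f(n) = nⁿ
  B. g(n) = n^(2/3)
B

f(n) = nⁿ is O(nⁿ), while g(n) = n^(2/3) is O(n^(2/3)).
Since O(n^(2/3)) grows slower than O(nⁿ), g(n) is dominated.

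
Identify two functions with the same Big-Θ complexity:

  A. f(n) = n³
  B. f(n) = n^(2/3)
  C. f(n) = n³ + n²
A and C

Examining each function:
  A. n³ is O(n³)
  B. n^(2/3) is O(n^(2/3))
  C. n³ + n² is O(n³)

Functions A and C both have the same complexity class.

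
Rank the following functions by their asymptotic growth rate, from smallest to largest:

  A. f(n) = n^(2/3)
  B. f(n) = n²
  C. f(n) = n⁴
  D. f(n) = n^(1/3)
D < A < B < C

Comparing growth rates:
D = n^(1/3) is O(n^(1/3))
A = n^(2/3) is O(n^(2/3))
B = n² is O(n²)
C = n⁴ is O(n⁴)

Therefore, the order from slowest to fastest is: D < A < B < C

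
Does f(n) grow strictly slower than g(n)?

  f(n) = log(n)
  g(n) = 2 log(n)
False

f(n) = log(n) is O(log n), and g(n) = 2 log(n) is O(log n).
Since they have the same growth rate, f(n) = o(g(n)) is false.
(f = o(g) requires f to grow strictly slower, not equal.)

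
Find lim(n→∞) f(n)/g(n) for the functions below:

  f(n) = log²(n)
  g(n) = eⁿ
0

Since log²(n) (O(log² n)) grows slower than eⁿ (O(eⁿ)),
the ratio f(n)/g(n) → 0 as n → ∞.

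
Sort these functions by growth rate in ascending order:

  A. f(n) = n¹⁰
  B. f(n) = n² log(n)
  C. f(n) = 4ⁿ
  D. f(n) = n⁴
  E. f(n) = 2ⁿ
B < D < A < E < C

Comparing growth rates:
B = n² log(n) is O(n² log n)
D = n⁴ is O(n⁴)
A = n¹⁰ is O(n¹⁰)
E = 2ⁿ is O(2ⁿ)
C = 4ⁿ is O(4ⁿ)

Therefore, the order from slowest to fastest is: B < D < A < E < C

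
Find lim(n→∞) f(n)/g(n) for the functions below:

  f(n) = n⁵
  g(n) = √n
∞

Since n⁵ (O(n⁵)) grows faster than √n (O(√n)),
the ratio f(n)/g(n) → ∞ as n → ∞.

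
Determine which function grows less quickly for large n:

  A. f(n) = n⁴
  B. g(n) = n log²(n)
B

f(n) = n⁴ is O(n⁴), while g(n) = n log²(n) is O(n log² n).
Since O(n log² n) grows slower than O(n⁴), g(n) is dominated.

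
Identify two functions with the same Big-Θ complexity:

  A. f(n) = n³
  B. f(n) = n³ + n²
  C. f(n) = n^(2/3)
A and B

Examining each function:
  A. n³ is O(n³)
  B. n³ + n² is O(n³)
  C. n^(2/3) is O(n^(2/3))

Functions A and B both have the same complexity class.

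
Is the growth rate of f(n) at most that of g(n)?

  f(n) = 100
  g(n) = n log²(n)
True

f(n) = 100 is O(1), and g(n) = n log²(n) is O(n log² n).
Since O(1) ⊆ O(n log² n) (f grows no faster than g), f(n) = O(g(n)) is true.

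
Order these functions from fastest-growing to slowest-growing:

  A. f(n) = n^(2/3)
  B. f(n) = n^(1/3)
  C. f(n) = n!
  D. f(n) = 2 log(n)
C > A > B > D

Comparing growth rates:
C = n! is O(n!)
A = n^(2/3) is O(n^(2/3))
B = n^(1/3) is O(n^(1/3))
D = 2 log(n) is O(log n)

Therefore, the order from fastest to slowest is: C > A > B > D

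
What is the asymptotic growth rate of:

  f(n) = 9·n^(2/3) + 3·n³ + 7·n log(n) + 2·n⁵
Θ(n⁵)

Order the terms by growth rate: 9·n^(2/3) ≺ 7·n log(n) ≺ 3·n³ ≺ 2·n⁵.
The fastest-growing term 2·n⁵ dominates as n → ∞; dropping its constant factor gives Θ(n⁵).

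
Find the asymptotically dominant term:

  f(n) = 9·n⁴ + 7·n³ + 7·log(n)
9·n⁴

Looking at each term:
  - 9·n⁴ is O(n⁴)
  - 7·n³ is O(n³)
  - 7·log(n) is O(log n)

The term 9·n⁴ (O(n⁴)) grows fastest and dominates all others.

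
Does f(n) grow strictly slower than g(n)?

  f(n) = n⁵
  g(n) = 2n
False

f(n) = n⁵ is O(n⁵), and g(n) = 2n is O(n).
Since O(n⁵) grows faster than or equal to O(n), f(n) = o(g(n)) is false.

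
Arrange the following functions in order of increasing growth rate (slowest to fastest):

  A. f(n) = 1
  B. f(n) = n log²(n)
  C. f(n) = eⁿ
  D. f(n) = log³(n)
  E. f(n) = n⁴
A < D < B < E < C

Comparing growth rates:
A = 1 is O(1)
D = log³(n) is O(log³ n)
B = n log²(n) is O(n log² n)
E = n⁴ is O(n⁴)
C = eⁿ is O(eⁿ)

Therefore, the order from slowest to fastest is: A < D < B < E < C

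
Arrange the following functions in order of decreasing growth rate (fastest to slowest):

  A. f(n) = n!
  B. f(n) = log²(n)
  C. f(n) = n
A > C > B

Comparing growth rates:
A = n! is O(n!)
C = n is O(n)
B = log²(n) is O(log² n)

Therefore, the order from fastest to slowest is: A > C > B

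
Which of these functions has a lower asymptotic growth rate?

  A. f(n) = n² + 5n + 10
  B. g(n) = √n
B

f(n) = n² + 5n + 10 is O(n²), while g(n) = √n is O(√n).
Since O(√n) grows slower than O(n²), g(n) is dominated.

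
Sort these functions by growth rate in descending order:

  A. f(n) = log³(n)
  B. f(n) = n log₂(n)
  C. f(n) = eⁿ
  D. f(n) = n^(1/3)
C > B > D > A

Comparing growth rates:
C = eⁿ is O(eⁿ)
B = n log₂(n) is O(n log n)
D = n^(1/3) is O(n^(1/3))
A = log³(n) is O(log³ n)

Therefore, the order from fastest to slowest is: C > B > D > A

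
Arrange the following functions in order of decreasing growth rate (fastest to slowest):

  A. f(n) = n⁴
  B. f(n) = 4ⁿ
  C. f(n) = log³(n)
B > A > C

Comparing growth rates:
B = 4ⁿ is O(4ⁿ)
A = n⁴ is O(n⁴)
C = log³(n) is O(log³ n)

Therefore, the order from fastest to slowest is: B > A > C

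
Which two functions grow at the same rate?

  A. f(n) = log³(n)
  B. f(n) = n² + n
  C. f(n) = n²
B and C

Examining each function:
  A. log³(n) is O(log³ n)
  B. n² + n is O(n²)
  C. n² is O(n²)

Functions B and C both have the same complexity class.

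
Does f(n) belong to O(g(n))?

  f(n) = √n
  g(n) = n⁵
True

f(n) = √n is O(√n), and g(n) = n⁵ is O(n⁵).
Since O(√n) ⊆ O(n⁵) (f grows no faster than g), f(n) = O(g(n)) is true.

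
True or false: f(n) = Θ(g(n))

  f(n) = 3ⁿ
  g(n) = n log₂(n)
False

f(n) = 3ⁿ is O(3ⁿ), and g(n) = n log₂(n) is O(n log n).
Since they have different growth rates, f(n) = Θ(g(n)) is false.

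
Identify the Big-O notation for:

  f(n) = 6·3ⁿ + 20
O(3ⁿ)

The dominant term in 6·3ⁿ + 20 is 6·3ⁿ, which is Θ(3ⁿ).
Lower-order terms (20) are asymptotically negligible.
Constants are absorbed, so the tightest bound is O(3ⁿ).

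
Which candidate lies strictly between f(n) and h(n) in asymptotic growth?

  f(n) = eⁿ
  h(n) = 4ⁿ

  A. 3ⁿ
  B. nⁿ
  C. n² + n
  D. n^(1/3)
A

We need g(n) with eⁿ = o(g(n)) and g(n) = o(4ⁿ), i.e. O(eⁿ) ≺ g ≺ O(4ⁿ).
Check each option:
  A. 3ⁿ — O(3ⁿ) is strictly between O(eⁿ) and O(4ⁿ) ✓
  B. nⁿ — O(nⁿ) does not grow strictly slower than h(n)
  C. n² + n — O(n²) does not grow strictly faster than f(n)
  D. n^(1/3) — O(n^(1/3)) does not grow strictly faster than f(n)

Only option A (3ⁿ) lies strictly between.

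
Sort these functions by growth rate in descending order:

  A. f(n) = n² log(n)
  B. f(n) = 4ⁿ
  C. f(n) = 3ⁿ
B > C > A

Comparing growth rates:
B = 4ⁿ is O(4ⁿ)
C = 3ⁿ is O(3ⁿ)
A = n² log(n) is O(n² log n)

Therefore, the order from fastest to slowest is: B > C > A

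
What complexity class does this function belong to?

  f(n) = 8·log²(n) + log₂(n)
O(log² n)

The dominant term in 8·log²(n) + log₂(n) is 8·log²(n), which is Θ(log² n).
Lower-order terms (log₂(n)) are asymptotically negligible.
Constants are absorbed, so the tightest bound is O(log² n).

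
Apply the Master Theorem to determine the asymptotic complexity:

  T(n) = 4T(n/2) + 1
Θ(n²)

Master Theorem: a = 4, b = 2, f(n) = 1.
Compute the critical exponent d = log₂(4) = 2.
Compare f(n) = Θ(1) against n^d:
  k = 0 < d = 2, so f(n) = O(n^(d-ε)) — Case 1.
  The recursion cost dominates: T(n) = Θ(n^d) = Θ(n²).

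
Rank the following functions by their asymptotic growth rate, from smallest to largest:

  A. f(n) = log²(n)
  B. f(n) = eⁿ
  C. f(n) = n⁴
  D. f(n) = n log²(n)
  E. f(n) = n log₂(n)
A < E < D < C < B

Comparing growth rates:
A = log²(n) is O(log² n)
E = n log₂(n) is O(n log n)
D = n log²(n) is O(n log² n)
C = n⁴ is O(n⁴)
B = eⁿ is O(eⁿ)

Therefore, the order from slowest to fastest is: A < E < D < C < B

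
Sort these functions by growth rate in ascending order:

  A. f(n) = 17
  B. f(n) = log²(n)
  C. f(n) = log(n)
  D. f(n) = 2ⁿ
A < C < B < D

Comparing growth rates:
A = 17 is O(1)
C = log(n) is O(log n)
B = log²(n) is O(log² n)
D = 2ⁿ is O(2ⁿ)

Therefore, the order from slowest to fastest is: A < C < B < D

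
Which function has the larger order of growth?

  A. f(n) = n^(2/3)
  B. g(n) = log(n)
A

f(n) = n^(2/3) is O(n^(2/3)), while g(n) = log(n) is O(log n).
Since O(n^(2/3)) grows faster than O(log n), f(n) dominates.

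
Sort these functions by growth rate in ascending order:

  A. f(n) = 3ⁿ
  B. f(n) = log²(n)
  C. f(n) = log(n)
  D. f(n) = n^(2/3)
C < B < D < A

Comparing growth rates:
C = log(n) is O(log n)
B = log²(n) is O(log² n)
D = n^(2/3) is O(n^(2/3))
A = 3ⁿ is O(3ⁿ)

Therefore, the order from slowest to fastest is: C < B < D < A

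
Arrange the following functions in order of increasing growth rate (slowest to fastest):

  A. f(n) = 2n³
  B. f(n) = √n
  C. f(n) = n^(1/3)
C < B < A

Comparing growth rates:
C = n^(1/3) is O(n^(1/3))
B = √n is O(√n)
A = 2n³ is O(n³)

Therefore, the order from slowest to fastest is: C < B < A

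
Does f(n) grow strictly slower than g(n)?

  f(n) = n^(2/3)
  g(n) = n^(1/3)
False

f(n) = n^(2/3) is O(n^(2/3)), and g(n) = n^(1/3) is O(n^(1/3)).
Since O(n^(2/3)) grows faster than or equal to O(n^(1/3)), f(n) = o(g(n)) is false.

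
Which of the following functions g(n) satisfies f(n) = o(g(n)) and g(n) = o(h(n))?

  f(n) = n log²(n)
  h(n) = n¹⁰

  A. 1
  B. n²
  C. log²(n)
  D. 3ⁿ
B

We need g(n) with n log²(n) = o(g(n)) and g(n) = o(n¹⁰), i.e. O(n log² n) ≺ g ≺ O(n¹⁰).
Check each option:
  A. 1 — O(1) does not grow strictly faster than f(n)
  B. n² — O(n²) is strictly between O(n log² n) and O(n¹⁰) ✓
  C. log²(n) — O(log² n) does not grow strictly faster than f(n)
  D. 3ⁿ — O(3ⁿ) does not grow strictly slower than h(n)

Only option B (n²) lies strictly between.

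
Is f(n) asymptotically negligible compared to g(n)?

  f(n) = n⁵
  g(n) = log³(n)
False

f(n) = n⁵ is O(n⁵), and g(n) = log³(n) is O(log³ n).
Since O(n⁵) grows faster than or equal to O(log³ n), f(n) = o(g(n)) is false.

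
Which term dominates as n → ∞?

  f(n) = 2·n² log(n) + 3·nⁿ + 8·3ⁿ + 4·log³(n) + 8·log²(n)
3·nⁿ

Looking at each term:
  - 2·n² log(n) is O(n² log n)
  - 3·nⁿ is O(nⁿ)
  - 8·3ⁿ is O(3ⁿ)
  - 4·log³(n) is O(log³ n)
  - 8·log²(n) is O(log² n)

The term 3·nⁿ (O(nⁿ)) grows fastest and dominates all others.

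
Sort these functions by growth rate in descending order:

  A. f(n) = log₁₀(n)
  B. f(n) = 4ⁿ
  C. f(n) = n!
C > B > A

Comparing growth rates:
C = n! is O(n!)
B = 4ⁿ is O(4ⁿ)
A = log₁₀(n) is O(log n)

Therefore, the order from fastest to slowest is: C > B > A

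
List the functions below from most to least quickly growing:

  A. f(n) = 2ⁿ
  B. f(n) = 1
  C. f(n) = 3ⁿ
C > A > B

Comparing growth rates:
C = 3ⁿ is O(3ⁿ)
A = 2ⁿ is O(2ⁿ)
B = 1 is O(1)

Therefore, the order from fastest to slowest is: C > A > B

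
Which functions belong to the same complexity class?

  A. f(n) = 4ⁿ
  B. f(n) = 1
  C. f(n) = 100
B and C

Examining each function:
  A. 4ⁿ is O(4ⁿ)
  B. 1 is O(1)
  C. 100 is O(1)

Functions B and C both have the same complexity class.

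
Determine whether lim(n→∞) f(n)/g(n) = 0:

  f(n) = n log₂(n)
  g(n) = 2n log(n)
False

f(n) = n log₂(n) is O(n log n), and g(n) = 2n log(n) is O(n log n).
Since they have the same growth rate, f(n) = o(g(n)) is false.
(f = o(g) requires f to grow strictly slower, not equal.)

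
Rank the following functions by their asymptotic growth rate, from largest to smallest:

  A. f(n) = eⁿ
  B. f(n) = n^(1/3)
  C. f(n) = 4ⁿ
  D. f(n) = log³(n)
C > A > B > D

Comparing growth rates:
C = 4ⁿ is O(4ⁿ)
A = eⁿ is O(eⁿ)
B = n^(1/3) is O(n^(1/3))
D = log³(n) is O(log³ n)

Therefore, the order from fastest to slowest is: C > A > B > D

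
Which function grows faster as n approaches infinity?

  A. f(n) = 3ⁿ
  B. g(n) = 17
A

f(n) = 3ⁿ is O(3ⁿ), while g(n) = 17 is O(1).
Since O(3ⁿ) grows faster than O(1), f(n) dominates.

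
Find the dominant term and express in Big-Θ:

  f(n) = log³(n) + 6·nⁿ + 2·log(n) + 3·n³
Θ(nⁿ)

Order the terms by growth rate: 2·log(n) ≺ log³(n) ≺ 3·n³ ≺ 6·nⁿ.
The fastest-growing term 6·nⁿ dominates as n → ∞; dropping its constant factor gives Θ(nⁿ).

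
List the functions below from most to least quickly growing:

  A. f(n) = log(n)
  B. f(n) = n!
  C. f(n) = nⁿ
C > B > A

Comparing growth rates:
C = nⁿ is O(nⁿ)
B = n! is O(n!)
A = log(n) is O(log n)

Therefore, the order from fastest to slowest is: C > B > A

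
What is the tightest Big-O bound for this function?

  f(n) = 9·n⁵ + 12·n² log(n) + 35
O(n⁵)

The dominant term in 9·n⁵ + 12·n² log(n) + 35 is 9·n⁵, which is Θ(n⁵).
Lower-order terms (12·n² log(n), 35) are asymptotically negligible.
Constants are absorbed, so the tightest bound is O(n⁵).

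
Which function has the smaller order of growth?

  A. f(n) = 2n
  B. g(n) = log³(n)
B

f(n) = 2n is O(n), while g(n) = log³(n) is O(log³ n).
Since O(log³ n) grows slower than O(n), g(n) is dominated.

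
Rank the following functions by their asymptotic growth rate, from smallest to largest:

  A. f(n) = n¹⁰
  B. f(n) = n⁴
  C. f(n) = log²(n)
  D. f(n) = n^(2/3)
C < D < B < A

Comparing growth rates:
C = log²(n) is O(log² n)
D = n^(2/3) is O(n^(2/3))
B = n⁴ is O(n⁴)
A = n¹⁰ is O(n¹⁰)

Therefore, the order from slowest to fastest is: C < D < B < A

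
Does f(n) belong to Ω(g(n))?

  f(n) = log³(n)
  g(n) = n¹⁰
False

f(n) = log³(n) is O(log³ n), and g(n) = n¹⁰ is O(n¹⁰).
Since O(log³ n) grows slower than O(n¹⁰), f(n) = Ω(g(n)) is false.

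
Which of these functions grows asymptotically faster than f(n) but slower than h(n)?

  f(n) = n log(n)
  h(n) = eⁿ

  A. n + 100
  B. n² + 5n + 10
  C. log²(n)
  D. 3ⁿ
B

We need g(n) with n log(n) = o(g(n)) and g(n) = o(eⁿ), i.e. O(n log n) ≺ g ≺ O(eⁿ).
Check each option:
  A. n + 100 — O(n) does not grow strictly faster than f(n)
  B. n² + 5n + 10 — O(n²) is strictly between O(n log n) and O(eⁿ) ✓
  C. log²(n) — O(log² n) does not grow strictly faster than f(n)
  D. 3ⁿ — O(3ⁿ) does not grow strictly slower than h(n)

Only option B (n² + 5n + 10) lies strictly between.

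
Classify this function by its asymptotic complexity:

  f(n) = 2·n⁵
O(n⁵)

The dominant term in 2·n⁵ is 2·n⁵, which is Θ(n⁵).
Constants are absorbed, so the tightest bound is O(n⁵).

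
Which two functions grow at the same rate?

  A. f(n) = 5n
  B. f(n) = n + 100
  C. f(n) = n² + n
A and B

Examining each function:
  A. 5n is O(n)
  B. n + 100 is O(n)
  C. n² + n is O(n²)

Functions A and B both have the same complexity class.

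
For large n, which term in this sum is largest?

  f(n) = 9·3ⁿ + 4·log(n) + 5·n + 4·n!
4·n!

Looking at each term:
  - 9·3ⁿ is O(3ⁿ)
  - 4·log(n) is O(log n)
  - 5·n is O(n)
  - 4·n! is O(n!)

The term 4·n! (O(n!)) grows fastest and dominates all others.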